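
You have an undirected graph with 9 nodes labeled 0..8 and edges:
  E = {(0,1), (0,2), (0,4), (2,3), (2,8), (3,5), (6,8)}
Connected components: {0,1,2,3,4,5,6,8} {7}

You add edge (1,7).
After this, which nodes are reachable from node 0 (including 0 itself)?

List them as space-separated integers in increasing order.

Answer: 0 1 2 3 4 5 6 7 8

Derivation:
Before: nodes reachable from 0: {0,1,2,3,4,5,6,8}
Adding (1,7): merges 0's component with another. Reachability grows.
After: nodes reachable from 0: {0,1,2,3,4,5,6,7,8}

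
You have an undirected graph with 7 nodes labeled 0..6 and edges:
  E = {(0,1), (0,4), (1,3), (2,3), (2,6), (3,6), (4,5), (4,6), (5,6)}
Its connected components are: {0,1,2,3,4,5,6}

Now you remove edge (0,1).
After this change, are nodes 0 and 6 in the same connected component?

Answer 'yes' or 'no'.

Initial components: {0,1,2,3,4,5,6}
Removing edge (0,1): not a bridge — component count unchanged at 1.
New components: {0,1,2,3,4,5,6}
Are 0 and 6 in the same component? yes

Answer: yes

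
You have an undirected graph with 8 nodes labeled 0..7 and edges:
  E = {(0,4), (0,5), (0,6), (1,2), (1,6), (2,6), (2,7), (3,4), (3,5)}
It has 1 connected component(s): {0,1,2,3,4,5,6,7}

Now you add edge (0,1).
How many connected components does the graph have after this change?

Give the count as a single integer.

Answer: 1

Derivation:
Initial component count: 1
Add (0,1): endpoints already in same component. Count unchanged: 1.
New component count: 1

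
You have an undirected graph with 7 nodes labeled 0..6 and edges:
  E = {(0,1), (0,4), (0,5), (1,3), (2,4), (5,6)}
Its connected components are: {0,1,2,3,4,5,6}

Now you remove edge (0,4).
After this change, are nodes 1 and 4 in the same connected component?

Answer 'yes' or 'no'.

Answer: no

Derivation:
Initial components: {0,1,2,3,4,5,6}
Removing edge (0,4): it was a bridge — component count 1 -> 2.
New components: {0,1,3,5,6} {2,4}
Are 1 and 4 in the same component? no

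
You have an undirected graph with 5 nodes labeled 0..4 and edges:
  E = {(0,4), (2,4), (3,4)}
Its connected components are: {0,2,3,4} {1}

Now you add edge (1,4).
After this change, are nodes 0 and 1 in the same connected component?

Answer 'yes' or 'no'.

Initial components: {0,2,3,4} {1}
Adding edge (1,4): merges {1} and {0,2,3,4}.
New components: {0,1,2,3,4}
Are 0 and 1 in the same component? yes

Answer: yes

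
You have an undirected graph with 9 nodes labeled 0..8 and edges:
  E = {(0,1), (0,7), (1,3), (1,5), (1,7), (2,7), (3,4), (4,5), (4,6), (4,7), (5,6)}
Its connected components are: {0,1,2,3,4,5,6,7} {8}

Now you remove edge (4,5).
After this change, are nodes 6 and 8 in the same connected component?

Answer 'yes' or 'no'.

Answer: no

Derivation:
Initial components: {0,1,2,3,4,5,6,7} {8}
Removing edge (4,5): not a bridge — component count unchanged at 2.
New components: {0,1,2,3,4,5,6,7} {8}
Are 6 and 8 in the same component? no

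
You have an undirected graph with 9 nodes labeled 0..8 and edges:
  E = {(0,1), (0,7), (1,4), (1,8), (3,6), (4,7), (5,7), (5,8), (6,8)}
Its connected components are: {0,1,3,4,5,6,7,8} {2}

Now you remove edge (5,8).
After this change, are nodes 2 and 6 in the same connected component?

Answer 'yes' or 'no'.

Answer: no

Derivation:
Initial components: {0,1,3,4,5,6,7,8} {2}
Removing edge (5,8): not a bridge — component count unchanged at 2.
New components: {0,1,3,4,5,6,7,8} {2}
Are 2 and 6 in the same component? no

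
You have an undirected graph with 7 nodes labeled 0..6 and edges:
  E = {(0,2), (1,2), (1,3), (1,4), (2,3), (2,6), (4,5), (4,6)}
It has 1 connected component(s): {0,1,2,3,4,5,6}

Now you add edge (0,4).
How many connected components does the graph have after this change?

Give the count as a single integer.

Initial component count: 1
Add (0,4): endpoints already in same component. Count unchanged: 1.
New component count: 1

Answer: 1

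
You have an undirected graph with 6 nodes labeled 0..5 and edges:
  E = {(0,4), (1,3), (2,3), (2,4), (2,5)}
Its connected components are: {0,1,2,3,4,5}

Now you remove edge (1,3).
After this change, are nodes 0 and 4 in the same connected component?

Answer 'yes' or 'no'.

Initial components: {0,1,2,3,4,5}
Removing edge (1,3): it was a bridge — component count 1 -> 2.
New components: {0,2,3,4,5} {1}
Are 0 and 4 in the same component? yes

Answer: yes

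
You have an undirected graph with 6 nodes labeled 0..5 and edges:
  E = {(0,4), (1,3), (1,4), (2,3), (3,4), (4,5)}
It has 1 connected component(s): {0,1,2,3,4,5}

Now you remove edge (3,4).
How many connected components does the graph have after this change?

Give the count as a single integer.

Answer: 1

Derivation:
Initial component count: 1
Remove (3,4): not a bridge. Count unchanged: 1.
  After removal, components: {0,1,2,3,4,5}
New component count: 1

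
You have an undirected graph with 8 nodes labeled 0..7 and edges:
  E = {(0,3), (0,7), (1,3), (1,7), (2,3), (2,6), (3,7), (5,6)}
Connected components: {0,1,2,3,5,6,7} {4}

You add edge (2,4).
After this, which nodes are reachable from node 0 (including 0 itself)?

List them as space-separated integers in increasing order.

Answer: 0 1 2 3 4 5 6 7

Derivation:
Before: nodes reachable from 0: {0,1,2,3,5,6,7}
Adding (2,4): merges 0's component with another. Reachability grows.
After: nodes reachable from 0: {0,1,2,3,4,5,6,7}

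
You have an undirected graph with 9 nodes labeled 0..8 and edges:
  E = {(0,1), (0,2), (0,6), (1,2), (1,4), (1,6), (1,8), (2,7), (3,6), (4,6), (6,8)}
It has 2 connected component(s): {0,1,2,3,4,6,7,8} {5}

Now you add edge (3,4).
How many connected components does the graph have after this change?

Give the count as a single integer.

Answer: 2

Derivation:
Initial component count: 2
Add (3,4): endpoints already in same component. Count unchanged: 2.
New component count: 2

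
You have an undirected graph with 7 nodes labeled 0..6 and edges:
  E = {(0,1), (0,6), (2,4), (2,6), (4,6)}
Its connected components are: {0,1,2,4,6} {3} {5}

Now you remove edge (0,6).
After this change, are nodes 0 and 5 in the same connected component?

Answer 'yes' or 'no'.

Answer: no

Derivation:
Initial components: {0,1,2,4,6} {3} {5}
Removing edge (0,6): it was a bridge — component count 3 -> 4.
New components: {0,1} {2,4,6} {3} {5}
Are 0 and 5 in the same component? no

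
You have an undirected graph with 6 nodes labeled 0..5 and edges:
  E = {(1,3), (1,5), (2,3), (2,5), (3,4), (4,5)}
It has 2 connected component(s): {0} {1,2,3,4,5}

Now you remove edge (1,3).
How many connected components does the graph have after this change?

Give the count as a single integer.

Answer: 2

Derivation:
Initial component count: 2
Remove (1,3): not a bridge. Count unchanged: 2.
  After removal, components: {0} {1,2,3,4,5}
New component count: 2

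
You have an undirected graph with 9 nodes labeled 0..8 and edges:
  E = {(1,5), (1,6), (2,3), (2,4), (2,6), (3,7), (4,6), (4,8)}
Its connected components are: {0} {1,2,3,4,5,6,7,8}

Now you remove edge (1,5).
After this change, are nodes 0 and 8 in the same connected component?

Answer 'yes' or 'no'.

Answer: no

Derivation:
Initial components: {0} {1,2,3,4,5,6,7,8}
Removing edge (1,5): it was a bridge — component count 2 -> 3.
New components: {0} {1,2,3,4,6,7,8} {5}
Are 0 and 8 in the same component? no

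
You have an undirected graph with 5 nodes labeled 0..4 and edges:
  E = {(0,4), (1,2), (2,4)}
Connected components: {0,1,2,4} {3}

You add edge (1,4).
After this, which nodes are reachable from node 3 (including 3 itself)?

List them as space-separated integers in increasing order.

Answer: 3

Derivation:
Before: nodes reachable from 3: {3}
Adding (1,4): both endpoints already in same component. Reachability from 3 unchanged.
After: nodes reachable from 3: {3}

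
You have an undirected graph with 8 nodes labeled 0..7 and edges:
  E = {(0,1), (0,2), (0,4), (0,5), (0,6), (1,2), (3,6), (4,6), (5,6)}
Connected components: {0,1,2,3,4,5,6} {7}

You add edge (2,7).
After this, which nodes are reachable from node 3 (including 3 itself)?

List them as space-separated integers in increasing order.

Before: nodes reachable from 3: {0,1,2,3,4,5,6}
Adding (2,7): merges 3's component with another. Reachability grows.
After: nodes reachable from 3: {0,1,2,3,4,5,6,7}

Answer: 0 1 2 3 4 5 6 7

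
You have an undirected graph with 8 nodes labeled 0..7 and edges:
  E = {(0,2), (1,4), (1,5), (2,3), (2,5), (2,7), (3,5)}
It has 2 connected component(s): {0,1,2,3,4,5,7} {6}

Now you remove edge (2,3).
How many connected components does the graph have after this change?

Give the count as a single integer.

Answer: 2

Derivation:
Initial component count: 2
Remove (2,3): not a bridge. Count unchanged: 2.
  After removal, components: {0,1,2,3,4,5,7} {6}
New component count: 2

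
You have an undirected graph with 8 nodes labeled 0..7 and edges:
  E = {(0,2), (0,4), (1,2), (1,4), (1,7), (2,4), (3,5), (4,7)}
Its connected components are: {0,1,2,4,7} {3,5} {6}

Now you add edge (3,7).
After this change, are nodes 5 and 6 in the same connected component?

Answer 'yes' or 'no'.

Answer: no

Derivation:
Initial components: {0,1,2,4,7} {3,5} {6}
Adding edge (3,7): merges {3,5} and {0,1,2,4,7}.
New components: {0,1,2,3,4,5,7} {6}
Are 5 and 6 in the same component? no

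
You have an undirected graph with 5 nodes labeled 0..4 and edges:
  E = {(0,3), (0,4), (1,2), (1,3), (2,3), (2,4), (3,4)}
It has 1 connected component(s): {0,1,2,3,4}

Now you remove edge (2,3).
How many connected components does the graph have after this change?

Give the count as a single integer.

Initial component count: 1
Remove (2,3): not a bridge. Count unchanged: 1.
  After removal, components: {0,1,2,3,4}
New component count: 1

Answer: 1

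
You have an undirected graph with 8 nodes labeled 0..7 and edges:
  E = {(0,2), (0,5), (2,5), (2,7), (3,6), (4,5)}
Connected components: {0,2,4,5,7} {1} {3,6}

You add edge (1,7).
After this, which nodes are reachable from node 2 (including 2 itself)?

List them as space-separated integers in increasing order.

Answer: 0 1 2 4 5 7

Derivation:
Before: nodes reachable from 2: {0,2,4,5,7}
Adding (1,7): merges 2's component with another. Reachability grows.
After: nodes reachable from 2: {0,1,2,4,5,7}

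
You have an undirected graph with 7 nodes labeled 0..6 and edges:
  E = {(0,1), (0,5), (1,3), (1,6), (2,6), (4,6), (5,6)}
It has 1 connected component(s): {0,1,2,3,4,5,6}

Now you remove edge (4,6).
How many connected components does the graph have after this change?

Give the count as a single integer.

Answer: 2

Derivation:
Initial component count: 1
Remove (4,6): it was a bridge. Count increases: 1 -> 2.
  After removal, components: {0,1,2,3,5,6} {4}
New component count: 2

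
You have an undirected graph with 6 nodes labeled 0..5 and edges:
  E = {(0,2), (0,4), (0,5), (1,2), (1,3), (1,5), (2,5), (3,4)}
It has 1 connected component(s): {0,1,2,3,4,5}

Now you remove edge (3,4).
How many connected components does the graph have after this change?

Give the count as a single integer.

Initial component count: 1
Remove (3,4): not a bridge. Count unchanged: 1.
  After removal, components: {0,1,2,3,4,5}
New component count: 1

Answer: 1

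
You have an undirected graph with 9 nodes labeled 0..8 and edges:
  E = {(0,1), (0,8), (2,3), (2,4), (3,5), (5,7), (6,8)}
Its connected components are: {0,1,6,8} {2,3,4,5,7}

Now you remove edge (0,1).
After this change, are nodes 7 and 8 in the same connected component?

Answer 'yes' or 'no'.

Initial components: {0,1,6,8} {2,3,4,5,7}
Removing edge (0,1): it was a bridge — component count 2 -> 3.
New components: {0,6,8} {1} {2,3,4,5,7}
Are 7 and 8 in the same component? no

Answer: no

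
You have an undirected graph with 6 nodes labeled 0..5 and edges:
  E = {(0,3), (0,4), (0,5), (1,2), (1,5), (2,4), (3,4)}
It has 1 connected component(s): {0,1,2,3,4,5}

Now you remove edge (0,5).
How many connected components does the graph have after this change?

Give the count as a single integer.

Initial component count: 1
Remove (0,5): not a bridge. Count unchanged: 1.
  After removal, components: {0,1,2,3,4,5}
New component count: 1

Answer: 1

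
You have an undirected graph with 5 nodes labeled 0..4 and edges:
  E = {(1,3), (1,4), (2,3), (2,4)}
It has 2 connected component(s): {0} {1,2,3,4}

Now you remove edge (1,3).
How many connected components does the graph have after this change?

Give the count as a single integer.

Answer: 2

Derivation:
Initial component count: 2
Remove (1,3): not a bridge. Count unchanged: 2.
  After removal, components: {0} {1,2,3,4}
New component count: 2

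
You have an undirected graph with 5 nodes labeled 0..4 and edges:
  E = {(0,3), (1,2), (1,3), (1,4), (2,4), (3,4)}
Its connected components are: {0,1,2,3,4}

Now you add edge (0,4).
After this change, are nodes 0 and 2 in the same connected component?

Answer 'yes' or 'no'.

Initial components: {0,1,2,3,4}
Adding edge (0,4): both already in same component {0,1,2,3,4}. No change.
New components: {0,1,2,3,4}
Are 0 and 2 in the same component? yes

Answer: yes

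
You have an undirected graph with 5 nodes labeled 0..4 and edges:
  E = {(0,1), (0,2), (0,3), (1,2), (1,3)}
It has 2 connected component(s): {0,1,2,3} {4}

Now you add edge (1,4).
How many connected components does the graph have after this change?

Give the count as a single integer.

Answer: 1

Derivation:
Initial component count: 2
Add (1,4): merges two components. Count decreases: 2 -> 1.
New component count: 1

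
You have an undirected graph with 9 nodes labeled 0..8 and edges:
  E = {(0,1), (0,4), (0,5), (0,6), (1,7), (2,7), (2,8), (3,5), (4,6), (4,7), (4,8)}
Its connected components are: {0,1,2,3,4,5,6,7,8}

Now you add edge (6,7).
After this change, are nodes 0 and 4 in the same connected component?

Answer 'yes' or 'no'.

Answer: yes

Derivation:
Initial components: {0,1,2,3,4,5,6,7,8}
Adding edge (6,7): both already in same component {0,1,2,3,4,5,6,7,8}. No change.
New components: {0,1,2,3,4,5,6,7,8}
Are 0 and 4 in the same component? yes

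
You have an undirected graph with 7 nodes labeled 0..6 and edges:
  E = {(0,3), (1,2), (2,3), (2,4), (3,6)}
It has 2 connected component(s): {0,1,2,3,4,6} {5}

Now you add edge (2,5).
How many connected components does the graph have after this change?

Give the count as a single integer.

Answer: 1

Derivation:
Initial component count: 2
Add (2,5): merges two components. Count decreases: 2 -> 1.
New component count: 1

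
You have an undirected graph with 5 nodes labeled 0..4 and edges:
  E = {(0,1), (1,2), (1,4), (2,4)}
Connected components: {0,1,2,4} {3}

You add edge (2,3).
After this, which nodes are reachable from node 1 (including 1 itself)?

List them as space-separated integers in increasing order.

Answer: 0 1 2 3 4

Derivation:
Before: nodes reachable from 1: {0,1,2,4}
Adding (2,3): merges 1's component with another. Reachability grows.
After: nodes reachable from 1: {0,1,2,3,4}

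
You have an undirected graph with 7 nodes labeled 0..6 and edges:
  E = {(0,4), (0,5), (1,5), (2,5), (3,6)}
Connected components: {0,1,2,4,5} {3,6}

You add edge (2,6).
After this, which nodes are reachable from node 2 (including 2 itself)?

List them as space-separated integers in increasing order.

Before: nodes reachable from 2: {0,1,2,4,5}
Adding (2,6): merges 2's component with another. Reachability grows.
After: nodes reachable from 2: {0,1,2,3,4,5,6}

Answer: 0 1 2 3 4 5 6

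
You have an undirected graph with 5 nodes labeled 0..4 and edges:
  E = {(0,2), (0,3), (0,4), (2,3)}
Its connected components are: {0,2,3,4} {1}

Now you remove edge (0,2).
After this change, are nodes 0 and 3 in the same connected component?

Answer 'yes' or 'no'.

Answer: yes

Derivation:
Initial components: {0,2,3,4} {1}
Removing edge (0,2): not a bridge — component count unchanged at 2.
New components: {0,2,3,4} {1}
Are 0 and 3 in the same component? yes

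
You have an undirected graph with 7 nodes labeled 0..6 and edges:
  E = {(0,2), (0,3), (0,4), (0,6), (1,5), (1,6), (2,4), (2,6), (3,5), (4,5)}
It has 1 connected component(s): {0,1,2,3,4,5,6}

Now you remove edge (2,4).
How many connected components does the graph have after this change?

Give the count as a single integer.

Initial component count: 1
Remove (2,4): not a bridge. Count unchanged: 1.
  After removal, components: {0,1,2,3,4,5,6}
New component count: 1

Answer: 1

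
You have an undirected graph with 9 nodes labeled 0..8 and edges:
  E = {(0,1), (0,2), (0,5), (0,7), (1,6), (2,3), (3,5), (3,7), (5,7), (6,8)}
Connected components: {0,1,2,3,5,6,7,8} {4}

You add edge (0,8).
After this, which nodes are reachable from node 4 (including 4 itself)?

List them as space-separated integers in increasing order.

Answer: 4

Derivation:
Before: nodes reachable from 4: {4}
Adding (0,8): both endpoints already in same component. Reachability from 4 unchanged.
After: nodes reachable from 4: {4}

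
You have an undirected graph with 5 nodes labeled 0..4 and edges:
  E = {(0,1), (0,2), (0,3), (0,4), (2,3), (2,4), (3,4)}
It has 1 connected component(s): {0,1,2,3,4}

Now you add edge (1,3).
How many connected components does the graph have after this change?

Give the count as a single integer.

Initial component count: 1
Add (1,3): endpoints already in same component. Count unchanged: 1.
New component count: 1

Answer: 1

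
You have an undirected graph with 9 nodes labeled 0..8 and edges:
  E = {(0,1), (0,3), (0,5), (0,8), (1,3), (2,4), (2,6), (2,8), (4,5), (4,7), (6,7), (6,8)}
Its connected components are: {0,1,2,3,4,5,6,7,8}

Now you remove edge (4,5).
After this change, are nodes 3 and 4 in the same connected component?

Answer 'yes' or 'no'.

Initial components: {0,1,2,3,4,5,6,7,8}
Removing edge (4,5): not a bridge — component count unchanged at 1.
New components: {0,1,2,3,4,5,6,7,8}
Are 3 and 4 in the same component? yes

Answer: yes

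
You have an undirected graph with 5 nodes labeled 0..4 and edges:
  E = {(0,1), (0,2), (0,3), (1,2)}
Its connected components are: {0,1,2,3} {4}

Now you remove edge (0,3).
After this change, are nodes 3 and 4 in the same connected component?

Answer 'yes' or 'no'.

Answer: no

Derivation:
Initial components: {0,1,2,3} {4}
Removing edge (0,3): it was a bridge — component count 2 -> 3.
New components: {0,1,2} {3} {4}
Are 3 and 4 in the same component? no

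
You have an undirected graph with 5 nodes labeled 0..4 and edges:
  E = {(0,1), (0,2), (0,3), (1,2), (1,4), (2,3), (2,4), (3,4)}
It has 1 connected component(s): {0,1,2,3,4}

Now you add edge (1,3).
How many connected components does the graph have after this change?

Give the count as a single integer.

Initial component count: 1
Add (1,3): endpoints already in same component. Count unchanged: 1.
New component count: 1

Answer: 1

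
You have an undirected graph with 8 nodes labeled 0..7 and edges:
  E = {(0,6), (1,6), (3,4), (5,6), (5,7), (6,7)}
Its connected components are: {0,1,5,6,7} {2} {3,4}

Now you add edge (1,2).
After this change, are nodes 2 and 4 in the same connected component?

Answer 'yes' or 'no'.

Initial components: {0,1,5,6,7} {2} {3,4}
Adding edge (1,2): merges {0,1,5,6,7} and {2}.
New components: {0,1,2,5,6,7} {3,4}
Are 2 and 4 in the same component? no

Answer: no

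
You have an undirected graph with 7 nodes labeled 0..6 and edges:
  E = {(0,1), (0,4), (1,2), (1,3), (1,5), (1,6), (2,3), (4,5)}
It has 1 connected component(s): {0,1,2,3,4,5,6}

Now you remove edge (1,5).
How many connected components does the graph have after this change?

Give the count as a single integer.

Initial component count: 1
Remove (1,5): not a bridge. Count unchanged: 1.
  After removal, components: {0,1,2,3,4,5,6}
New component count: 1

Answer: 1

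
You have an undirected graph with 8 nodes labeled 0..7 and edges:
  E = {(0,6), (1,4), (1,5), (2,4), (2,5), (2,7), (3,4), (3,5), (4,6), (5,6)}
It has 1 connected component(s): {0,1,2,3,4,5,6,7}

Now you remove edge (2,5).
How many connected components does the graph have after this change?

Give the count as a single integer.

Initial component count: 1
Remove (2,5): not a bridge. Count unchanged: 1.
  After removal, components: {0,1,2,3,4,5,6,7}
New component count: 1

Answer: 1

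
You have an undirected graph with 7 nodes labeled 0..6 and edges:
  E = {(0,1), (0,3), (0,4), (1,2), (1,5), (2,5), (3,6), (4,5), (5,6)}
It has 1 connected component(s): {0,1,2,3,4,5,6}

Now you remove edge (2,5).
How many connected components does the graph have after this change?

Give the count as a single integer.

Initial component count: 1
Remove (2,5): not a bridge. Count unchanged: 1.
  After removal, components: {0,1,2,3,4,5,6}
New component count: 1

Answer: 1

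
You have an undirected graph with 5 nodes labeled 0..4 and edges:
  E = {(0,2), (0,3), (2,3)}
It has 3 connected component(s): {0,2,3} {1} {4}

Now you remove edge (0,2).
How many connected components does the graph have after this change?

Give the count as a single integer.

Initial component count: 3
Remove (0,2): not a bridge. Count unchanged: 3.
  After removal, components: {0,2,3} {1} {4}
New component count: 3

Answer: 3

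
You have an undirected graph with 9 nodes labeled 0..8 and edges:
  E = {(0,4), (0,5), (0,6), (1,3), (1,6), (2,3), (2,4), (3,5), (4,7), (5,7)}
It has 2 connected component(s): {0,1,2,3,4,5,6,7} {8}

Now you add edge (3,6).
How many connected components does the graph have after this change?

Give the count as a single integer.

Initial component count: 2
Add (3,6): endpoints already in same component. Count unchanged: 2.
New component count: 2

Answer: 2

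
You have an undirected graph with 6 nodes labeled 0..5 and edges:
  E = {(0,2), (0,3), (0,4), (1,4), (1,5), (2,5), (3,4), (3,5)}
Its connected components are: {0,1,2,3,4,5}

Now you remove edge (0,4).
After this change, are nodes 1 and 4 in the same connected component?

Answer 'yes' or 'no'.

Initial components: {0,1,2,3,4,5}
Removing edge (0,4): not a bridge — component count unchanged at 1.
New components: {0,1,2,3,4,5}
Are 1 and 4 in the same component? yes

Answer: yes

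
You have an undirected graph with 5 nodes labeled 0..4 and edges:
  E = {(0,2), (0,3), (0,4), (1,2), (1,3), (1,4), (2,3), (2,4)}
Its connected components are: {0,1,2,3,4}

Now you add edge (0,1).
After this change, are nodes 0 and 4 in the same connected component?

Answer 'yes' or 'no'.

Answer: yes

Derivation:
Initial components: {0,1,2,3,4}
Adding edge (0,1): both already in same component {0,1,2,3,4}. No change.
New components: {0,1,2,3,4}
Are 0 and 4 in the same component? yes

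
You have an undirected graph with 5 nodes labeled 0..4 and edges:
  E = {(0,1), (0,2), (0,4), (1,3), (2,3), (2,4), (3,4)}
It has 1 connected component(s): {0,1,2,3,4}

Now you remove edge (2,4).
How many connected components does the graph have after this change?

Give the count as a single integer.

Initial component count: 1
Remove (2,4): not a bridge. Count unchanged: 1.
  After removal, components: {0,1,2,3,4}
New component count: 1

Answer: 1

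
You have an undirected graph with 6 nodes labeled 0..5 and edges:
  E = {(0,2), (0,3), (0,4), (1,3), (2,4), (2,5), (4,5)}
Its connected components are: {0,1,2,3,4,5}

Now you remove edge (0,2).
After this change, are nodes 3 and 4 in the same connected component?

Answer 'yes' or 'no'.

Initial components: {0,1,2,3,4,5}
Removing edge (0,2): not a bridge — component count unchanged at 1.
New components: {0,1,2,3,4,5}
Are 3 and 4 in the same component? yes

Answer: yes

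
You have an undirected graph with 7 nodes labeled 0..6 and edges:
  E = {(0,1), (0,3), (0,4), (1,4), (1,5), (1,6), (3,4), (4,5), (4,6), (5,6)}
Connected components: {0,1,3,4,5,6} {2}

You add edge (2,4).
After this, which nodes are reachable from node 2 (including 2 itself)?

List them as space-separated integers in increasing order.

Before: nodes reachable from 2: {2}
Adding (2,4): merges 2's component with another. Reachability grows.
After: nodes reachable from 2: {0,1,2,3,4,5,6}

Answer: 0 1 2 3 4 5 6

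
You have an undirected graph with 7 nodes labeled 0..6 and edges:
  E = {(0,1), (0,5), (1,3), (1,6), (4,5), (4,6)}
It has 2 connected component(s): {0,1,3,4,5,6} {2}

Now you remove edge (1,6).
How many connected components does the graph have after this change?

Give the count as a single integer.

Answer: 2

Derivation:
Initial component count: 2
Remove (1,6): not a bridge. Count unchanged: 2.
  After removal, components: {0,1,3,4,5,6} {2}
New component count: 2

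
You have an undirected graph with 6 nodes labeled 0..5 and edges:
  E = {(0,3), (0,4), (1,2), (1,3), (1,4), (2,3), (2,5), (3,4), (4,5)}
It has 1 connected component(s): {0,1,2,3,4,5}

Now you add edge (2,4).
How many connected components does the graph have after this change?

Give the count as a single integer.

Initial component count: 1
Add (2,4): endpoints already in same component. Count unchanged: 1.
New component count: 1

Answer: 1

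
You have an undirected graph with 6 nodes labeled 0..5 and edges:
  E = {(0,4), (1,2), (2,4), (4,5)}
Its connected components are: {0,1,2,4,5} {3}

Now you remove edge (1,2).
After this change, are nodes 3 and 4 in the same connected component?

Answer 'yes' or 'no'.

Initial components: {0,1,2,4,5} {3}
Removing edge (1,2): it was a bridge — component count 2 -> 3.
New components: {0,2,4,5} {1} {3}
Are 3 and 4 in the same component? no

Answer: no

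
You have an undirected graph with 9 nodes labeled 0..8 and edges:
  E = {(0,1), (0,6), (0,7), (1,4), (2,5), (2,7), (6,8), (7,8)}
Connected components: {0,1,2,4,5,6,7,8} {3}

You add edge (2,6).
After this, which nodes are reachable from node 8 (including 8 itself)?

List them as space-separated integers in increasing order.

Answer: 0 1 2 4 5 6 7 8

Derivation:
Before: nodes reachable from 8: {0,1,2,4,5,6,7,8}
Adding (2,6): both endpoints already in same component. Reachability from 8 unchanged.
After: nodes reachable from 8: {0,1,2,4,5,6,7,8}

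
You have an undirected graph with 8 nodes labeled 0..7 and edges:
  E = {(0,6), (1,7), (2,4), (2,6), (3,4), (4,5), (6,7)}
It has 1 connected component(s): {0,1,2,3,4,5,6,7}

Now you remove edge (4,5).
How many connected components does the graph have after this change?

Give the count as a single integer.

Answer: 2

Derivation:
Initial component count: 1
Remove (4,5): it was a bridge. Count increases: 1 -> 2.
  After removal, components: {0,1,2,3,4,6,7} {5}
New component count: 2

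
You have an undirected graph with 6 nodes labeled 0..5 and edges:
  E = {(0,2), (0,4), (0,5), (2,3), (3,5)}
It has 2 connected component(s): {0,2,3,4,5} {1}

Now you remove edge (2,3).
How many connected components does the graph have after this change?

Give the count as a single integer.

Initial component count: 2
Remove (2,3): not a bridge. Count unchanged: 2.
  After removal, components: {0,2,3,4,5} {1}
New component count: 2

Answer: 2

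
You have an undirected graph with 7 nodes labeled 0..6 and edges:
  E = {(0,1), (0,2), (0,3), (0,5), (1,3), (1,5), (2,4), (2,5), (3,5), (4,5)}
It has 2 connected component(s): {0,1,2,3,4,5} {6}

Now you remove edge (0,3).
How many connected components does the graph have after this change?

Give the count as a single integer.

Initial component count: 2
Remove (0,3): not a bridge. Count unchanged: 2.
  After removal, components: {0,1,2,3,4,5} {6}
New component count: 2

Answer: 2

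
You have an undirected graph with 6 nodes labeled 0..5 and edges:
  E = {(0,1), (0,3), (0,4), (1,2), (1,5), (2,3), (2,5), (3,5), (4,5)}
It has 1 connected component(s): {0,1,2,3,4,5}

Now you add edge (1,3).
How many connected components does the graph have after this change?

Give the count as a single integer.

Answer: 1

Derivation:
Initial component count: 1
Add (1,3): endpoints already in same component. Count unchanged: 1.
New component count: 1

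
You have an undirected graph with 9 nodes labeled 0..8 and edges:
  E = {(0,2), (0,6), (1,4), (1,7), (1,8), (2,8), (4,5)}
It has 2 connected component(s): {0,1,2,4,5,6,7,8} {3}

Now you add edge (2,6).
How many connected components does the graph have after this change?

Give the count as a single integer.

Initial component count: 2
Add (2,6): endpoints already in same component. Count unchanged: 2.
New component count: 2

Answer: 2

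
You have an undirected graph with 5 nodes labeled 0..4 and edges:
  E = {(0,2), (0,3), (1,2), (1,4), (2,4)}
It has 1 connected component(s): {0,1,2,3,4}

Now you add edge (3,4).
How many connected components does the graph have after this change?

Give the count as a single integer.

Initial component count: 1
Add (3,4): endpoints already in same component. Count unchanged: 1.
New component count: 1

Answer: 1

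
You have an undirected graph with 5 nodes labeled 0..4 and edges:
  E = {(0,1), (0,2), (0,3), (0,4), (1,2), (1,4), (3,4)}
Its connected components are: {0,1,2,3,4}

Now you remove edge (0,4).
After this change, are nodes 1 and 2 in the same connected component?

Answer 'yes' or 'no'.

Answer: yes

Derivation:
Initial components: {0,1,2,3,4}
Removing edge (0,4): not a bridge — component count unchanged at 1.
New components: {0,1,2,3,4}
Are 1 and 2 in the same component? yes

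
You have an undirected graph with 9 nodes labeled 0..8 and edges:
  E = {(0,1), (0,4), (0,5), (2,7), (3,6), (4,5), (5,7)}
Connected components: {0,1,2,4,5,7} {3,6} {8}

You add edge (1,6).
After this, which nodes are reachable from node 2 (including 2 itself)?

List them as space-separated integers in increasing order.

Before: nodes reachable from 2: {0,1,2,4,5,7}
Adding (1,6): merges 2's component with another. Reachability grows.
After: nodes reachable from 2: {0,1,2,3,4,5,6,7}

Answer: 0 1 2 3 4 5 6 7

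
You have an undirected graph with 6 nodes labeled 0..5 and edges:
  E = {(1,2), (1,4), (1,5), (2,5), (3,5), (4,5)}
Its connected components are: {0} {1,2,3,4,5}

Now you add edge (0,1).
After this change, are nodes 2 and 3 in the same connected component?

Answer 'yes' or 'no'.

Initial components: {0} {1,2,3,4,5}
Adding edge (0,1): merges {0} and {1,2,3,4,5}.
New components: {0,1,2,3,4,5}
Are 2 and 3 in the same component? yes

Answer: yes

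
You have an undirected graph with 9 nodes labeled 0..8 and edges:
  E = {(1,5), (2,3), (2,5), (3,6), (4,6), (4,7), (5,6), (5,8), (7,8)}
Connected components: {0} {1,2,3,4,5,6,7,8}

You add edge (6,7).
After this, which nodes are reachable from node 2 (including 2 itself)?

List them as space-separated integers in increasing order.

Before: nodes reachable from 2: {1,2,3,4,5,6,7,8}
Adding (6,7): both endpoints already in same component. Reachability from 2 unchanged.
After: nodes reachable from 2: {1,2,3,4,5,6,7,8}

Answer: 1 2 3 4 5 6 7 8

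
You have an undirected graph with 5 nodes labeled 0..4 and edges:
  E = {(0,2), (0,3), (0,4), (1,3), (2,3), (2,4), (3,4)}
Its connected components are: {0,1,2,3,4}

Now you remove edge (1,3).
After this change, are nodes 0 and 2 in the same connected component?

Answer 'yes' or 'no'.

Initial components: {0,1,2,3,4}
Removing edge (1,3): it was a bridge — component count 1 -> 2.
New components: {0,2,3,4} {1}
Are 0 and 2 in the same component? yes

Answer: yes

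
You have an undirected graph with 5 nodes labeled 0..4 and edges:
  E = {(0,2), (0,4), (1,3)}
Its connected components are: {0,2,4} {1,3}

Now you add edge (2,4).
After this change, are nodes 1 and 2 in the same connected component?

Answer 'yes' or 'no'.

Initial components: {0,2,4} {1,3}
Adding edge (2,4): both already in same component {0,2,4}. No change.
New components: {0,2,4} {1,3}
Are 1 and 2 in the same component? no

Answer: no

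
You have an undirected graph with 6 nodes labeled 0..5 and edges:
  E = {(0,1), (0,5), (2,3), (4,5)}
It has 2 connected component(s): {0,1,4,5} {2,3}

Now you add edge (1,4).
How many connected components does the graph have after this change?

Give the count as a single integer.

Answer: 2

Derivation:
Initial component count: 2
Add (1,4): endpoints already in same component. Count unchanged: 2.
New component count: 2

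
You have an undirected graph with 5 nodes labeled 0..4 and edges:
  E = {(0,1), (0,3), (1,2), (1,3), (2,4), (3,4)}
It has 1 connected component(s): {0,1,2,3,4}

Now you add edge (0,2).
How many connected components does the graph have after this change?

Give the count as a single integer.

Initial component count: 1
Add (0,2): endpoints already in same component. Count unchanged: 1.
New component count: 1

Answer: 1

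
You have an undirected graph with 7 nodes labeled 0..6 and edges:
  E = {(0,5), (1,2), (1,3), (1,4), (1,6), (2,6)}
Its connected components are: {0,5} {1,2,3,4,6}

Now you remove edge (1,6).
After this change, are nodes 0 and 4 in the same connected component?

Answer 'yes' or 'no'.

Initial components: {0,5} {1,2,3,4,6}
Removing edge (1,6): not a bridge — component count unchanged at 2.
New components: {0,5} {1,2,3,4,6}
Are 0 and 4 in the same component? no

Answer: no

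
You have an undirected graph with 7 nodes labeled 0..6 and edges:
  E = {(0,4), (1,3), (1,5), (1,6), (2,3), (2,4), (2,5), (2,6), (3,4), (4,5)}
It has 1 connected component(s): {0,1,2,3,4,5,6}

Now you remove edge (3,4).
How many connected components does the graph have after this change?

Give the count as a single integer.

Answer: 1

Derivation:
Initial component count: 1
Remove (3,4): not a bridge. Count unchanged: 1.
  After removal, components: {0,1,2,3,4,5,6}
New component count: 1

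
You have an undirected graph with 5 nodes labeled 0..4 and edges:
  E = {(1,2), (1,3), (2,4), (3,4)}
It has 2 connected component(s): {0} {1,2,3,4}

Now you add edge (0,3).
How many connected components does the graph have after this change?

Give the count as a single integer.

Initial component count: 2
Add (0,3): merges two components. Count decreases: 2 -> 1.
New component count: 1

Answer: 1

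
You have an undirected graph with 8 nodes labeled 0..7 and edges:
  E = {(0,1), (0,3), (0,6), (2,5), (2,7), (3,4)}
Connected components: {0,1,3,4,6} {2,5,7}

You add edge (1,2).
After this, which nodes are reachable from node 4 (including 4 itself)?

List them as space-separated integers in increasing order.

Answer: 0 1 2 3 4 5 6 7

Derivation:
Before: nodes reachable from 4: {0,1,3,4,6}
Adding (1,2): merges 4's component with another. Reachability grows.
After: nodes reachable from 4: {0,1,2,3,4,5,6,7}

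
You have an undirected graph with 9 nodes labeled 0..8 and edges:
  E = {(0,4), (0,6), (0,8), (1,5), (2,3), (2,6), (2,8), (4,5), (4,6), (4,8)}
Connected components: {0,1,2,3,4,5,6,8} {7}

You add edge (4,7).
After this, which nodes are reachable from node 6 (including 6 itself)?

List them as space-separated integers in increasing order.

Before: nodes reachable from 6: {0,1,2,3,4,5,6,8}
Adding (4,7): merges 6's component with another. Reachability grows.
After: nodes reachable from 6: {0,1,2,3,4,5,6,7,8}

Answer: 0 1 2 3 4 5 6 7 8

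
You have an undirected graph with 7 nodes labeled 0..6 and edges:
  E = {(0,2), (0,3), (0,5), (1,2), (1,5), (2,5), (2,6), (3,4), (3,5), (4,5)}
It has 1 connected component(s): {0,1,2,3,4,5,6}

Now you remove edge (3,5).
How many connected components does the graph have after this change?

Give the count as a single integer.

Answer: 1

Derivation:
Initial component count: 1
Remove (3,5): not a bridge. Count unchanged: 1.
  After removal, components: {0,1,2,3,4,5,6}
New component count: 1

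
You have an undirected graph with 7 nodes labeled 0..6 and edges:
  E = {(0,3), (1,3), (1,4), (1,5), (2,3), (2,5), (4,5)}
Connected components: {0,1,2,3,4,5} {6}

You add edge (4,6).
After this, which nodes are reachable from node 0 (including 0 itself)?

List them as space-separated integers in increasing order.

Answer: 0 1 2 3 4 5 6

Derivation:
Before: nodes reachable from 0: {0,1,2,3,4,5}
Adding (4,6): merges 0's component with another. Reachability grows.
After: nodes reachable from 0: {0,1,2,3,4,5,6}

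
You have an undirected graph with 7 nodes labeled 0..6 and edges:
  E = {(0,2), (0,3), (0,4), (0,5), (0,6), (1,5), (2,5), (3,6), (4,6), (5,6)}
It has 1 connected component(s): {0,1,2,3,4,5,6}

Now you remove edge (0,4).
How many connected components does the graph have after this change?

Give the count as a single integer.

Initial component count: 1
Remove (0,4): not a bridge. Count unchanged: 1.
  After removal, components: {0,1,2,3,4,5,6}
New component count: 1

Answer: 1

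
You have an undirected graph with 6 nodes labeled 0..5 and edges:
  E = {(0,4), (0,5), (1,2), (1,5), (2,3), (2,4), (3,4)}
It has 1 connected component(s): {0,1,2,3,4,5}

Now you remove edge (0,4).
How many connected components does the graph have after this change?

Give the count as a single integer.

Answer: 1

Derivation:
Initial component count: 1
Remove (0,4): not a bridge. Count unchanged: 1.
  After removal, components: {0,1,2,3,4,5}
New component count: 1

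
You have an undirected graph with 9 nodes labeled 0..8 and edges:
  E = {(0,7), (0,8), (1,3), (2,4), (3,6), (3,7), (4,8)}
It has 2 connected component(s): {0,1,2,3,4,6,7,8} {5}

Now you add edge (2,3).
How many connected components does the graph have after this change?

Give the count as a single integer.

Initial component count: 2
Add (2,3): endpoints already in same component. Count unchanged: 2.
New component count: 2

Answer: 2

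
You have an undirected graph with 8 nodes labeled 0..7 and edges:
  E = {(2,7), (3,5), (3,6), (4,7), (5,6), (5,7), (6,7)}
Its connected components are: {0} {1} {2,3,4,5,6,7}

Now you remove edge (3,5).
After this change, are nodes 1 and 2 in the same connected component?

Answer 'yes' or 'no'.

Initial components: {0} {1} {2,3,4,5,6,7}
Removing edge (3,5): not a bridge — component count unchanged at 3.
New components: {0} {1} {2,3,4,5,6,7}
Are 1 and 2 in the same component? no

Answer: no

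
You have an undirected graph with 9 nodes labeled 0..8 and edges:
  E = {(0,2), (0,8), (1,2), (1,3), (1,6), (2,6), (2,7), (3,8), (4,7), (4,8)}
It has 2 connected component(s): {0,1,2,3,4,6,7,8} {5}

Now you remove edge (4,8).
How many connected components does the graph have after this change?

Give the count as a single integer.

Initial component count: 2
Remove (4,8): not a bridge. Count unchanged: 2.
  After removal, components: {0,1,2,3,4,6,7,8} {5}
New component count: 2

Answer: 2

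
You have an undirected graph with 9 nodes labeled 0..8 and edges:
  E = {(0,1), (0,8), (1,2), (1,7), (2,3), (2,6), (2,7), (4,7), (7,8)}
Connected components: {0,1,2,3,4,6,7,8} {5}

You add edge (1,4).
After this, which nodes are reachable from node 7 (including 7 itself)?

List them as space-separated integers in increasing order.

Before: nodes reachable from 7: {0,1,2,3,4,6,7,8}
Adding (1,4): both endpoints already in same component. Reachability from 7 unchanged.
After: nodes reachable from 7: {0,1,2,3,4,6,7,8}

Answer: 0 1 2 3 4 6 7 8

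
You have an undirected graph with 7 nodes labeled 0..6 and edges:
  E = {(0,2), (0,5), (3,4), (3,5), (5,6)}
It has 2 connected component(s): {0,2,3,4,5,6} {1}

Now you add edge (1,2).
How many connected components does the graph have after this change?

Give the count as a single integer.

Answer: 1

Derivation:
Initial component count: 2
Add (1,2): merges two components. Count decreases: 2 -> 1.
New component count: 1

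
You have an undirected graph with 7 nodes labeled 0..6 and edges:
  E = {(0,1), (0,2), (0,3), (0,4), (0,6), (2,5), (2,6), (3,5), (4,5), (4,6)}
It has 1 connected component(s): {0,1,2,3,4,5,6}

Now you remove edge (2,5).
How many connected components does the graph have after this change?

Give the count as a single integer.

Initial component count: 1
Remove (2,5): not a bridge. Count unchanged: 1.
  After removal, components: {0,1,2,3,4,5,6}
New component count: 1

Answer: 1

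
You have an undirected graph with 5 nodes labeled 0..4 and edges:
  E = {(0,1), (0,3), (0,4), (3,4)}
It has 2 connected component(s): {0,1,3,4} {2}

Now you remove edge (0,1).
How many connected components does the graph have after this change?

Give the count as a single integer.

Initial component count: 2
Remove (0,1): it was a bridge. Count increases: 2 -> 3.
  After removal, components: {0,3,4} {1} {2}
New component count: 3

Answer: 3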